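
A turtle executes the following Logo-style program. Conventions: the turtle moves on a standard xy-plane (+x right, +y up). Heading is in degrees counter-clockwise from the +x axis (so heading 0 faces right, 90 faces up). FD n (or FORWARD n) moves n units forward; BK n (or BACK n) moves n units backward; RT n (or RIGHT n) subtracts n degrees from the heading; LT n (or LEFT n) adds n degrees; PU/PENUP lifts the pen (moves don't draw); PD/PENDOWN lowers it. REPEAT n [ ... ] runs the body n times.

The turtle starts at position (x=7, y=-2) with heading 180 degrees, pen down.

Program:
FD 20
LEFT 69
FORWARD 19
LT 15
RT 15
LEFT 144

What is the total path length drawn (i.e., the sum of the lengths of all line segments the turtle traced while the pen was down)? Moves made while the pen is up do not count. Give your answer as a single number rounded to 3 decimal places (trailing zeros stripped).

Executing turtle program step by step:
Start: pos=(7,-2), heading=180, pen down
FD 20: (7,-2) -> (-13,-2) [heading=180, draw]
LT 69: heading 180 -> 249
FD 19: (-13,-2) -> (-19.809,-19.738) [heading=249, draw]
LT 15: heading 249 -> 264
RT 15: heading 264 -> 249
LT 144: heading 249 -> 33
Final: pos=(-19.809,-19.738), heading=33, 2 segment(s) drawn

Segment lengths:
  seg 1: (7,-2) -> (-13,-2), length = 20
  seg 2: (-13,-2) -> (-19.809,-19.738), length = 19
Total = 39

Answer: 39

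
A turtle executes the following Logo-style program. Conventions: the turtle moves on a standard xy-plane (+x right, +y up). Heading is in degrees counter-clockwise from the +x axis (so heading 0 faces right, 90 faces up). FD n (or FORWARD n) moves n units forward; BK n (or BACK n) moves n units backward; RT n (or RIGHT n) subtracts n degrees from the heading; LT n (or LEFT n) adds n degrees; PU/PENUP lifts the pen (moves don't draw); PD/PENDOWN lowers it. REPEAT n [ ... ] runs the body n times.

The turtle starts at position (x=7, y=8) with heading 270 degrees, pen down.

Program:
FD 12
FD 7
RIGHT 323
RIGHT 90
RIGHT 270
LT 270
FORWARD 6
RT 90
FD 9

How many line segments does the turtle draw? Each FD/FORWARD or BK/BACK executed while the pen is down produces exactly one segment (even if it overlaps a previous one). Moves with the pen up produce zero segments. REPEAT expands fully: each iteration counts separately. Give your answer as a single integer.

Answer: 4

Derivation:
Executing turtle program step by step:
Start: pos=(7,8), heading=270, pen down
FD 12: (7,8) -> (7,-4) [heading=270, draw]
FD 7: (7,-4) -> (7,-11) [heading=270, draw]
RT 323: heading 270 -> 307
RT 90: heading 307 -> 217
RT 270: heading 217 -> 307
LT 270: heading 307 -> 217
FD 6: (7,-11) -> (2.208,-14.611) [heading=217, draw]
RT 90: heading 217 -> 127
FD 9: (2.208,-14.611) -> (-3.208,-7.423) [heading=127, draw]
Final: pos=(-3.208,-7.423), heading=127, 4 segment(s) drawn
Segments drawn: 4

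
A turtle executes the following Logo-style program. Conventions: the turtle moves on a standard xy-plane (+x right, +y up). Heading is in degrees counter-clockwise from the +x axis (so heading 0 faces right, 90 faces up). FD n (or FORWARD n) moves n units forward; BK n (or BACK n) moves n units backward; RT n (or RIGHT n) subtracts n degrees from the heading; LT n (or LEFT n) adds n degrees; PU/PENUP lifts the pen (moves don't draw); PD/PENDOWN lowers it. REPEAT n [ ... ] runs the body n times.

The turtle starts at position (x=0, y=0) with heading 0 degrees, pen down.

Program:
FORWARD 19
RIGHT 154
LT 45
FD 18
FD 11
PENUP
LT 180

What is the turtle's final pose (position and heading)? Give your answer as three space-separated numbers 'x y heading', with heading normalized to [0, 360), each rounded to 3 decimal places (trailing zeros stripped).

Answer: 9.559 -27.42 71

Derivation:
Executing turtle program step by step:
Start: pos=(0,0), heading=0, pen down
FD 19: (0,0) -> (19,0) [heading=0, draw]
RT 154: heading 0 -> 206
LT 45: heading 206 -> 251
FD 18: (19,0) -> (13.14,-17.019) [heading=251, draw]
FD 11: (13.14,-17.019) -> (9.559,-27.42) [heading=251, draw]
PU: pen up
LT 180: heading 251 -> 71
Final: pos=(9.559,-27.42), heading=71, 3 segment(s) drawn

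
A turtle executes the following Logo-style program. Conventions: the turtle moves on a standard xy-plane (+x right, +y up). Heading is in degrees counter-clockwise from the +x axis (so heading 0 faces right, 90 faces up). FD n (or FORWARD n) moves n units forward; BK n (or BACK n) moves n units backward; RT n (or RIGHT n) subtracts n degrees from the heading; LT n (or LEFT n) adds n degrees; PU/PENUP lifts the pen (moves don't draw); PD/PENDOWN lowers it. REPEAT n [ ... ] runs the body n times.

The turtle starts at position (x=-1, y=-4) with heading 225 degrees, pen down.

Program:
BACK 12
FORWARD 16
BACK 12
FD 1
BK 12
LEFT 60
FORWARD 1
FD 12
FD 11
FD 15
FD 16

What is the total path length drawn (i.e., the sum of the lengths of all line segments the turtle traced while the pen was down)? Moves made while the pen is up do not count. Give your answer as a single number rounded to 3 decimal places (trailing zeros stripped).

Answer: 108

Derivation:
Executing turtle program step by step:
Start: pos=(-1,-4), heading=225, pen down
BK 12: (-1,-4) -> (7.485,4.485) [heading=225, draw]
FD 16: (7.485,4.485) -> (-3.828,-6.828) [heading=225, draw]
BK 12: (-3.828,-6.828) -> (4.657,1.657) [heading=225, draw]
FD 1: (4.657,1.657) -> (3.95,0.95) [heading=225, draw]
BK 12: (3.95,0.95) -> (12.435,9.435) [heading=225, draw]
LT 60: heading 225 -> 285
FD 1: (12.435,9.435) -> (12.694,8.469) [heading=285, draw]
FD 12: (12.694,8.469) -> (15.8,-3.122) [heading=285, draw]
FD 11: (15.8,-3.122) -> (18.647,-13.747) [heading=285, draw]
FD 15: (18.647,-13.747) -> (22.529,-28.236) [heading=285, draw]
FD 16: (22.529,-28.236) -> (26.67,-43.691) [heading=285, draw]
Final: pos=(26.67,-43.691), heading=285, 10 segment(s) drawn

Segment lengths:
  seg 1: (-1,-4) -> (7.485,4.485), length = 12
  seg 2: (7.485,4.485) -> (-3.828,-6.828), length = 16
  seg 3: (-3.828,-6.828) -> (4.657,1.657), length = 12
  seg 4: (4.657,1.657) -> (3.95,0.95), length = 1
  seg 5: (3.95,0.95) -> (12.435,9.435), length = 12
  seg 6: (12.435,9.435) -> (12.694,8.469), length = 1
  seg 7: (12.694,8.469) -> (15.8,-3.122), length = 12
  seg 8: (15.8,-3.122) -> (18.647,-13.747), length = 11
  seg 9: (18.647,-13.747) -> (22.529,-28.236), length = 15
  seg 10: (22.529,-28.236) -> (26.67,-43.691), length = 16
Total = 108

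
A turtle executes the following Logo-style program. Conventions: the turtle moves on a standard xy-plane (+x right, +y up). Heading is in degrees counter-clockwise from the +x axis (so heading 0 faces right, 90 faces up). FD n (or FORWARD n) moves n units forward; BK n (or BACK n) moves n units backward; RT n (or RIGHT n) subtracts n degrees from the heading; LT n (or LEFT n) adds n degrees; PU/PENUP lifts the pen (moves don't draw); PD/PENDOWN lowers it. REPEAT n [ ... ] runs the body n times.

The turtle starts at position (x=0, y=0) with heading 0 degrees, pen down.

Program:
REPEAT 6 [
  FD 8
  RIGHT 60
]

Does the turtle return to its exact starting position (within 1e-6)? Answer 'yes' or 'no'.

Answer: yes

Derivation:
Executing turtle program step by step:
Start: pos=(0,0), heading=0, pen down
REPEAT 6 [
  -- iteration 1/6 --
  FD 8: (0,0) -> (8,0) [heading=0, draw]
  RT 60: heading 0 -> 300
  -- iteration 2/6 --
  FD 8: (8,0) -> (12,-6.928) [heading=300, draw]
  RT 60: heading 300 -> 240
  -- iteration 3/6 --
  FD 8: (12,-6.928) -> (8,-13.856) [heading=240, draw]
  RT 60: heading 240 -> 180
  -- iteration 4/6 --
  FD 8: (8,-13.856) -> (0,-13.856) [heading=180, draw]
  RT 60: heading 180 -> 120
  -- iteration 5/6 --
  FD 8: (0,-13.856) -> (-4,-6.928) [heading=120, draw]
  RT 60: heading 120 -> 60
  -- iteration 6/6 --
  FD 8: (-4,-6.928) -> (0,0) [heading=60, draw]
  RT 60: heading 60 -> 0
]
Final: pos=(0,0), heading=0, 6 segment(s) drawn

Start position: (0, 0)
Final position: (0, 0)
Distance = 0; < 1e-6 -> CLOSED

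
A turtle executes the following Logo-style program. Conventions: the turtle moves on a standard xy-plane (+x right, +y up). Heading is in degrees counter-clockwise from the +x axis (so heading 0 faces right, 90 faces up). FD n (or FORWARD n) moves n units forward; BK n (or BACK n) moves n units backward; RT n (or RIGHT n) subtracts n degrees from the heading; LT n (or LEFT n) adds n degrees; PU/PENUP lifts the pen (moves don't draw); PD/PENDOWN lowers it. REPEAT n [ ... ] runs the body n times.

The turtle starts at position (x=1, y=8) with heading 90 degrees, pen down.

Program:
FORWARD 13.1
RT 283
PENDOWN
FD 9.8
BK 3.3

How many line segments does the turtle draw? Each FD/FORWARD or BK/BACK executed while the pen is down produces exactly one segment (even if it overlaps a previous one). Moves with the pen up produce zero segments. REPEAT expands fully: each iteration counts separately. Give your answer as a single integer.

Executing turtle program step by step:
Start: pos=(1,8), heading=90, pen down
FD 13.1: (1,8) -> (1,21.1) [heading=90, draw]
RT 283: heading 90 -> 167
PD: pen down
FD 9.8: (1,21.1) -> (-8.549,23.305) [heading=167, draw]
BK 3.3: (-8.549,23.305) -> (-5.333,22.562) [heading=167, draw]
Final: pos=(-5.333,22.562), heading=167, 3 segment(s) drawn
Segments drawn: 3

Answer: 3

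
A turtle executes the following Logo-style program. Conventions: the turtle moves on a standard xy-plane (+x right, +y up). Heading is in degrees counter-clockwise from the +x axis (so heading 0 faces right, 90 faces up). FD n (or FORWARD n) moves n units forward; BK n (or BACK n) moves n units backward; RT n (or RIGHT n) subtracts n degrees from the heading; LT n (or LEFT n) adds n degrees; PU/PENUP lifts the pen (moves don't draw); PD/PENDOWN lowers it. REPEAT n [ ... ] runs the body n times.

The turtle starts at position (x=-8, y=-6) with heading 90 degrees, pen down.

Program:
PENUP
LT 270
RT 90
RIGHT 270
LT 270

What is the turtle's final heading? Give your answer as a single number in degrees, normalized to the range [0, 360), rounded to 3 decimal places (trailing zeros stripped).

Executing turtle program step by step:
Start: pos=(-8,-6), heading=90, pen down
PU: pen up
LT 270: heading 90 -> 0
RT 90: heading 0 -> 270
RT 270: heading 270 -> 0
LT 270: heading 0 -> 270
Final: pos=(-8,-6), heading=270, 0 segment(s) drawn

Answer: 270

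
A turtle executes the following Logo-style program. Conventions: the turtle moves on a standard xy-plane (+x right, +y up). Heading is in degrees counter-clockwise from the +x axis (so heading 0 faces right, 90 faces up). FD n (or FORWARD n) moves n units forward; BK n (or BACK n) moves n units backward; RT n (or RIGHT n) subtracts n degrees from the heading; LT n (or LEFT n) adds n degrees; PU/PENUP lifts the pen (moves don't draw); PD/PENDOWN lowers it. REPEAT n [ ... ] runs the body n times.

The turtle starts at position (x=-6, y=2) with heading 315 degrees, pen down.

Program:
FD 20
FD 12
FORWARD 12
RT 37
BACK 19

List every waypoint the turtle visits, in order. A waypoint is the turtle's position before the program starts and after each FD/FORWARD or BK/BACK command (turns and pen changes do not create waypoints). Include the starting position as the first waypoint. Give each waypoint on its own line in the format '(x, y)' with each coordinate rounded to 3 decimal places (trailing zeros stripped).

Executing turtle program step by step:
Start: pos=(-6,2), heading=315, pen down
FD 20: (-6,2) -> (8.142,-12.142) [heading=315, draw]
FD 12: (8.142,-12.142) -> (16.627,-20.627) [heading=315, draw]
FD 12: (16.627,-20.627) -> (25.113,-29.113) [heading=315, draw]
RT 37: heading 315 -> 278
BK 19: (25.113,-29.113) -> (22.468,-10.298) [heading=278, draw]
Final: pos=(22.468,-10.298), heading=278, 4 segment(s) drawn
Waypoints (5 total):
(-6, 2)
(8.142, -12.142)
(16.627, -20.627)
(25.113, -29.113)
(22.468, -10.298)

Answer: (-6, 2)
(8.142, -12.142)
(16.627, -20.627)
(25.113, -29.113)
(22.468, -10.298)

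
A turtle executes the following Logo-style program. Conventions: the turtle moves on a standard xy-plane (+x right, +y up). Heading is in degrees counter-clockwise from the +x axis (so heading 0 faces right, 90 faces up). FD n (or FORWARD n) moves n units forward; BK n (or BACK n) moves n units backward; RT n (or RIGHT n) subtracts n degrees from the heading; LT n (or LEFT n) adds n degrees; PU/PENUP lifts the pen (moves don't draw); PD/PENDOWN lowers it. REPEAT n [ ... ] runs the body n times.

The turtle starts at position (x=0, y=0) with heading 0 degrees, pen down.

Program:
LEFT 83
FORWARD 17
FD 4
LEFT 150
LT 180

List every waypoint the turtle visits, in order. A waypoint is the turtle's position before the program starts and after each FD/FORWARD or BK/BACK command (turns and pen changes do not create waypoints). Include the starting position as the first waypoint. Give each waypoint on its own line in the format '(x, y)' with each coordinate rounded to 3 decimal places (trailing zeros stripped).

Executing turtle program step by step:
Start: pos=(0,0), heading=0, pen down
LT 83: heading 0 -> 83
FD 17: (0,0) -> (2.072,16.873) [heading=83, draw]
FD 4: (2.072,16.873) -> (2.559,20.843) [heading=83, draw]
LT 150: heading 83 -> 233
LT 180: heading 233 -> 53
Final: pos=(2.559,20.843), heading=53, 2 segment(s) drawn
Waypoints (3 total):
(0, 0)
(2.072, 16.873)
(2.559, 20.843)

Answer: (0, 0)
(2.072, 16.873)
(2.559, 20.843)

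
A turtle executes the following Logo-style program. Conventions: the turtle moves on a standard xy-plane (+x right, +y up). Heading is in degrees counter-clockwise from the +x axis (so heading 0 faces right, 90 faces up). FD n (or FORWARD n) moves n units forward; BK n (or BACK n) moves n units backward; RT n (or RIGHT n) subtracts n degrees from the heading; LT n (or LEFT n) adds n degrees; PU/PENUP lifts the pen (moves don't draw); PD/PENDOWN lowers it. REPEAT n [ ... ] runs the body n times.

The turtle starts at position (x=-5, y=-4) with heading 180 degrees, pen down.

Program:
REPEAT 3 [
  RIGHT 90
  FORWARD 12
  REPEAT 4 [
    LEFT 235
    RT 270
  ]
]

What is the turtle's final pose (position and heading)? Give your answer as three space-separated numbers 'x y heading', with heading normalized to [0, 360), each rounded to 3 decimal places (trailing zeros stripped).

Answer: -2.375 -1.797 210

Derivation:
Executing turtle program step by step:
Start: pos=(-5,-4), heading=180, pen down
REPEAT 3 [
  -- iteration 1/3 --
  RT 90: heading 180 -> 90
  FD 12: (-5,-4) -> (-5,8) [heading=90, draw]
  REPEAT 4 [
    -- iteration 1/4 --
    LT 235: heading 90 -> 325
    RT 270: heading 325 -> 55
    -- iteration 2/4 --
    LT 235: heading 55 -> 290
    RT 270: heading 290 -> 20
    -- iteration 3/4 --
    LT 235: heading 20 -> 255
    RT 270: heading 255 -> 345
    -- iteration 4/4 --
    LT 235: heading 345 -> 220
    RT 270: heading 220 -> 310
  ]
  -- iteration 2/3 --
  RT 90: heading 310 -> 220
  FD 12: (-5,8) -> (-14.193,0.287) [heading=220, draw]
  REPEAT 4 [
    -- iteration 1/4 --
    LT 235: heading 220 -> 95
    RT 270: heading 95 -> 185
    -- iteration 2/4 --
    LT 235: heading 185 -> 60
    RT 270: heading 60 -> 150
    -- iteration 3/4 --
    LT 235: heading 150 -> 25
    RT 270: heading 25 -> 115
    -- iteration 4/4 --
    LT 235: heading 115 -> 350
    RT 270: heading 350 -> 80
  ]
  -- iteration 3/3 --
  RT 90: heading 80 -> 350
  FD 12: (-14.193,0.287) -> (-2.375,-1.797) [heading=350, draw]
  REPEAT 4 [
    -- iteration 1/4 --
    LT 235: heading 350 -> 225
    RT 270: heading 225 -> 315
    -- iteration 2/4 --
    LT 235: heading 315 -> 190
    RT 270: heading 190 -> 280
    -- iteration 3/4 --
    LT 235: heading 280 -> 155
    RT 270: heading 155 -> 245
    -- iteration 4/4 --
    LT 235: heading 245 -> 120
    RT 270: heading 120 -> 210
  ]
]
Final: pos=(-2.375,-1.797), heading=210, 3 segment(s) drawn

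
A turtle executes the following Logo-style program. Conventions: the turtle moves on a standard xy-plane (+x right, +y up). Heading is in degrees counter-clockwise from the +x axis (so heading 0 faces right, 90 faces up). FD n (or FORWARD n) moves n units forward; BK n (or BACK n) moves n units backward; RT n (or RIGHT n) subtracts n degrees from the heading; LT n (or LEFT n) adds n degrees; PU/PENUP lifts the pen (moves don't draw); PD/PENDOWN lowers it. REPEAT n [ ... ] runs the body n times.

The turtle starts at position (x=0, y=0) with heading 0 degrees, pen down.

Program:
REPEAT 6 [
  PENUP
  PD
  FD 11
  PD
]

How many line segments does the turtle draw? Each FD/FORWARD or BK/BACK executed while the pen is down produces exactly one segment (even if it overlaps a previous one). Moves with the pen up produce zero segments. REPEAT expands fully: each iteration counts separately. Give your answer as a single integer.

Executing turtle program step by step:
Start: pos=(0,0), heading=0, pen down
REPEAT 6 [
  -- iteration 1/6 --
  PU: pen up
  PD: pen down
  FD 11: (0,0) -> (11,0) [heading=0, draw]
  PD: pen down
  -- iteration 2/6 --
  PU: pen up
  PD: pen down
  FD 11: (11,0) -> (22,0) [heading=0, draw]
  PD: pen down
  -- iteration 3/6 --
  PU: pen up
  PD: pen down
  FD 11: (22,0) -> (33,0) [heading=0, draw]
  PD: pen down
  -- iteration 4/6 --
  PU: pen up
  PD: pen down
  FD 11: (33,0) -> (44,0) [heading=0, draw]
  PD: pen down
  -- iteration 5/6 --
  PU: pen up
  PD: pen down
  FD 11: (44,0) -> (55,0) [heading=0, draw]
  PD: pen down
  -- iteration 6/6 --
  PU: pen up
  PD: pen down
  FD 11: (55,0) -> (66,0) [heading=0, draw]
  PD: pen down
]
Final: pos=(66,0), heading=0, 6 segment(s) drawn
Segments drawn: 6

Answer: 6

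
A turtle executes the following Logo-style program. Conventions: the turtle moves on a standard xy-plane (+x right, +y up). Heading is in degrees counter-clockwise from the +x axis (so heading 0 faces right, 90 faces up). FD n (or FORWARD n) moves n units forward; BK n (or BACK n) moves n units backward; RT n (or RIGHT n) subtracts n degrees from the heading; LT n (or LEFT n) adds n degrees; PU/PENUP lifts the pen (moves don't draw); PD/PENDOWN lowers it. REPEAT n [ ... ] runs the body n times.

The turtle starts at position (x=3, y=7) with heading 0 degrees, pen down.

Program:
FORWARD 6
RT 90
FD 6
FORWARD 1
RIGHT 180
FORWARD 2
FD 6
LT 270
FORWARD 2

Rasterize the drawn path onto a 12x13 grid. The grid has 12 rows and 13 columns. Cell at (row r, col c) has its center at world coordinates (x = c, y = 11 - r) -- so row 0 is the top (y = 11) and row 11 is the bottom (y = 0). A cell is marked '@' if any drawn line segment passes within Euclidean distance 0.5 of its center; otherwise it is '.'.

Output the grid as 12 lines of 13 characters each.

Segment 0: (3,7) -> (9,7)
Segment 1: (9,7) -> (9,1)
Segment 2: (9,1) -> (9,0)
Segment 3: (9,0) -> (9,2)
Segment 4: (9,2) -> (9,8)
Segment 5: (9,8) -> (11,8)

Answer: .............
.............
.............
.........@@@.
...@@@@@@@...
.........@...
.........@...
.........@...
.........@...
.........@...
.........@...
.........@...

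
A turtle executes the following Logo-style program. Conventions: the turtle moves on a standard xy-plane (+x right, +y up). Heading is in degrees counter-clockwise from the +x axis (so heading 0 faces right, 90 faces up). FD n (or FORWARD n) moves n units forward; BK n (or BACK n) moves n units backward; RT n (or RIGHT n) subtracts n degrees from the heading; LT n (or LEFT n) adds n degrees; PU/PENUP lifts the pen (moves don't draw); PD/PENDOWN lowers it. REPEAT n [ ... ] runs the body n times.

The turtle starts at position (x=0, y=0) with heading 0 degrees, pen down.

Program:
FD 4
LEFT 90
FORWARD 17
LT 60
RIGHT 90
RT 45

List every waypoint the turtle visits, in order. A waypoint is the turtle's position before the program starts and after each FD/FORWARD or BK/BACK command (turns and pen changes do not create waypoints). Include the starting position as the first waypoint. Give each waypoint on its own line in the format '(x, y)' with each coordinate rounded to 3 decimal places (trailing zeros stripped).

Executing turtle program step by step:
Start: pos=(0,0), heading=0, pen down
FD 4: (0,0) -> (4,0) [heading=0, draw]
LT 90: heading 0 -> 90
FD 17: (4,0) -> (4,17) [heading=90, draw]
LT 60: heading 90 -> 150
RT 90: heading 150 -> 60
RT 45: heading 60 -> 15
Final: pos=(4,17), heading=15, 2 segment(s) drawn
Waypoints (3 total):
(0, 0)
(4, 0)
(4, 17)

Answer: (0, 0)
(4, 0)
(4, 17)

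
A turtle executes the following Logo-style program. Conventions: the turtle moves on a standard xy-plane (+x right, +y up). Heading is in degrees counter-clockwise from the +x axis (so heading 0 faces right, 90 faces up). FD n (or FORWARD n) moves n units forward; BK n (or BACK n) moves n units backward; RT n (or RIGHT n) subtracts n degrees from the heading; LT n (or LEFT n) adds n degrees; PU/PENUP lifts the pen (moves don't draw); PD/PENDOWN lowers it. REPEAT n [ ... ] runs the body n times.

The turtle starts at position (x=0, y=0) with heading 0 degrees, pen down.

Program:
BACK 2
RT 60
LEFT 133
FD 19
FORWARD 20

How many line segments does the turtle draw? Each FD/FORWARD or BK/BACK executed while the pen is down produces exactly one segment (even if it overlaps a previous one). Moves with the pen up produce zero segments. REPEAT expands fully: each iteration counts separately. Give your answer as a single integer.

Executing turtle program step by step:
Start: pos=(0,0), heading=0, pen down
BK 2: (0,0) -> (-2,0) [heading=0, draw]
RT 60: heading 0 -> 300
LT 133: heading 300 -> 73
FD 19: (-2,0) -> (3.555,18.17) [heading=73, draw]
FD 20: (3.555,18.17) -> (9.402,37.296) [heading=73, draw]
Final: pos=(9.402,37.296), heading=73, 3 segment(s) drawn
Segments drawn: 3

Answer: 3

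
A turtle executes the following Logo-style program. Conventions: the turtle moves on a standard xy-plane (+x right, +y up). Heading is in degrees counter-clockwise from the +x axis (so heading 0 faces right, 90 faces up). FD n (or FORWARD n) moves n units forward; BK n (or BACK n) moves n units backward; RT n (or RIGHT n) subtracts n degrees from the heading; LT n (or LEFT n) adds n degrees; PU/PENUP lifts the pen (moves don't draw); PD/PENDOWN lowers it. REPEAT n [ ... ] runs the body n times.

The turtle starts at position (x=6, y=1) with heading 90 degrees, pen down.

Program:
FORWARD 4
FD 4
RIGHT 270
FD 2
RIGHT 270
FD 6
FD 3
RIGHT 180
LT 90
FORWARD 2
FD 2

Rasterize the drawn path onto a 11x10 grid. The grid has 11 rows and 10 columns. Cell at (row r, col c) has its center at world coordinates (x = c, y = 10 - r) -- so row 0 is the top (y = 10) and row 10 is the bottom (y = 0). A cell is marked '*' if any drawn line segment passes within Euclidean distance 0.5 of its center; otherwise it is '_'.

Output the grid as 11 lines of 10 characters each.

Answer: __________
____***___
____*_*___
____*_*___
____*_*___
____*_*___
____*_*___
____*_*___
____*_*___
____*_*___
*****_____

Derivation:
Segment 0: (6,1) -> (6,5)
Segment 1: (6,5) -> (6,9)
Segment 2: (6,9) -> (4,9)
Segment 3: (4,9) -> (4,3)
Segment 4: (4,3) -> (4,0)
Segment 5: (4,0) -> (2,-0)
Segment 6: (2,-0) -> (0,-0)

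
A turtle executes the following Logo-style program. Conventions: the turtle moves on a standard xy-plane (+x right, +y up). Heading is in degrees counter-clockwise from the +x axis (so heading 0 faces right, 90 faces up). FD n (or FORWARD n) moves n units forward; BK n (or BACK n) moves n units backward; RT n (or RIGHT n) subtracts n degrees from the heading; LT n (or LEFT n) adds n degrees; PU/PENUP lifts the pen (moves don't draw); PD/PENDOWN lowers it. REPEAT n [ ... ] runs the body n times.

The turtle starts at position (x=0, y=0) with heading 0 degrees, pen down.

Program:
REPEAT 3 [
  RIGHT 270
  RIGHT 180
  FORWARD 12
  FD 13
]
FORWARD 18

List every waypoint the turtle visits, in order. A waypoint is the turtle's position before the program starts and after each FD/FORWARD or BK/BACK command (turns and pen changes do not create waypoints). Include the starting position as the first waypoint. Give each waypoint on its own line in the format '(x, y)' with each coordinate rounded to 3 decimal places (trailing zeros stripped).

Answer: (0, 0)
(0, -12)
(0, -25)
(-12, -25)
(-25, -25)
(-25, -13)
(-25, 0)
(-25, 18)

Derivation:
Executing turtle program step by step:
Start: pos=(0,0), heading=0, pen down
REPEAT 3 [
  -- iteration 1/3 --
  RT 270: heading 0 -> 90
  RT 180: heading 90 -> 270
  FD 12: (0,0) -> (0,-12) [heading=270, draw]
  FD 13: (0,-12) -> (0,-25) [heading=270, draw]
  -- iteration 2/3 --
  RT 270: heading 270 -> 0
  RT 180: heading 0 -> 180
  FD 12: (0,-25) -> (-12,-25) [heading=180, draw]
  FD 13: (-12,-25) -> (-25,-25) [heading=180, draw]
  -- iteration 3/3 --
  RT 270: heading 180 -> 270
  RT 180: heading 270 -> 90
  FD 12: (-25,-25) -> (-25,-13) [heading=90, draw]
  FD 13: (-25,-13) -> (-25,0) [heading=90, draw]
]
FD 18: (-25,0) -> (-25,18) [heading=90, draw]
Final: pos=(-25,18), heading=90, 7 segment(s) drawn
Waypoints (8 total):
(0, 0)
(0, -12)
(0, -25)
(-12, -25)
(-25, -25)
(-25, -13)
(-25, 0)
(-25, 18)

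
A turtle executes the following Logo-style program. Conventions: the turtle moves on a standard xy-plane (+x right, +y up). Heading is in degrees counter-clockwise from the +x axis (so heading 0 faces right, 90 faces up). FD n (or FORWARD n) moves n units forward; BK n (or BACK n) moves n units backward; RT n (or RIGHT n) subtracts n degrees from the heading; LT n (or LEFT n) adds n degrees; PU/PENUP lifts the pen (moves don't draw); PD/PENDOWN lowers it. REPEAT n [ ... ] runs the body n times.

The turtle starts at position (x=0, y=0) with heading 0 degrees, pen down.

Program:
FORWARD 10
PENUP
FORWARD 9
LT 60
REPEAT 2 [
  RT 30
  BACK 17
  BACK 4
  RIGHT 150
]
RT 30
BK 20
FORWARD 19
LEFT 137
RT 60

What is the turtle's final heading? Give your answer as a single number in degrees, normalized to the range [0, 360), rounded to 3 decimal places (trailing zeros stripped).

Executing turtle program step by step:
Start: pos=(0,0), heading=0, pen down
FD 10: (0,0) -> (10,0) [heading=0, draw]
PU: pen up
FD 9: (10,0) -> (19,0) [heading=0, move]
LT 60: heading 0 -> 60
REPEAT 2 [
  -- iteration 1/2 --
  RT 30: heading 60 -> 30
  BK 17: (19,0) -> (4.278,-8.5) [heading=30, move]
  BK 4: (4.278,-8.5) -> (0.813,-10.5) [heading=30, move]
  RT 150: heading 30 -> 240
  -- iteration 2/2 --
  RT 30: heading 240 -> 210
  BK 17: (0.813,-10.5) -> (15.536,-2) [heading=210, move]
  BK 4: (15.536,-2) -> (19,0) [heading=210, move]
  RT 150: heading 210 -> 60
]
RT 30: heading 60 -> 30
BK 20: (19,0) -> (1.679,-10) [heading=30, move]
FD 19: (1.679,-10) -> (18.134,-0.5) [heading=30, move]
LT 137: heading 30 -> 167
RT 60: heading 167 -> 107
Final: pos=(18.134,-0.5), heading=107, 1 segment(s) drawn

Answer: 107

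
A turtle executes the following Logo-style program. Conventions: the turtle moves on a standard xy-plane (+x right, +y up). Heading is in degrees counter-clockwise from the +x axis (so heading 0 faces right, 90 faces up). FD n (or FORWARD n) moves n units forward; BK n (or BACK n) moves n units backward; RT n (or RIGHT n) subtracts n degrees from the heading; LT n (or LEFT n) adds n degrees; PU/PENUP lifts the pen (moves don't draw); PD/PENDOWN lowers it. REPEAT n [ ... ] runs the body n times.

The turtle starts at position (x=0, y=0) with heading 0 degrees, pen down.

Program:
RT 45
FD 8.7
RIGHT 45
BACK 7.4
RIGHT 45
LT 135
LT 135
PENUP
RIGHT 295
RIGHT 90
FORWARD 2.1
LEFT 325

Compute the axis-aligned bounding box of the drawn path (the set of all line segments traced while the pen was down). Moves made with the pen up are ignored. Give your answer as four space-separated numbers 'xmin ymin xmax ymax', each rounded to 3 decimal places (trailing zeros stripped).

Executing turtle program step by step:
Start: pos=(0,0), heading=0, pen down
RT 45: heading 0 -> 315
FD 8.7: (0,0) -> (6.152,-6.152) [heading=315, draw]
RT 45: heading 315 -> 270
BK 7.4: (6.152,-6.152) -> (6.152,1.248) [heading=270, draw]
RT 45: heading 270 -> 225
LT 135: heading 225 -> 0
LT 135: heading 0 -> 135
PU: pen up
RT 295: heading 135 -> 200
RT 90: heading 200 -> 110
FD 2.1: (6.152,1.248) -> (5.434,3.222) [heading=110, move]
LT 325: heading 110 -> 75
Final: pos=(5.434,3.222), heading=75, 2 segment(s) drawn

Segment endpoints: x in {0, 6.152, 6.152}, y in {-6.152, 0, 1.248}
xmin=0, ymin=-6.152, xmax=6.152, ymax=1.248

Answer: 0 -6.152 6.152 1.248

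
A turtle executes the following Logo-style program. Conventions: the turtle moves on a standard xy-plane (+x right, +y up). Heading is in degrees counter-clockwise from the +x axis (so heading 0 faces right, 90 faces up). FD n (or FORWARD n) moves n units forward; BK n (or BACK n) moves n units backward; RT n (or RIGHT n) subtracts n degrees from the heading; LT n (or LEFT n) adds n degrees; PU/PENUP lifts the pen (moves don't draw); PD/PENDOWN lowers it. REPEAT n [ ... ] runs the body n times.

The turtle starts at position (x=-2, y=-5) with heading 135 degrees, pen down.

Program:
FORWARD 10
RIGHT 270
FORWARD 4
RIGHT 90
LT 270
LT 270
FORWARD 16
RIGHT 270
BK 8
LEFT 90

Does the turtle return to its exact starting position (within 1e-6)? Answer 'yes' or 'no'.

Executing turtle program step by step:
Start: pos=(-2,-5), heading=135, pen down
FD 10: (-2,-5) -> (-9.071,2.071) [heading=135, draw]
RT 270: heading 135 -> 225
FD 4: (-9.071,2.071) -> (-11.899,-0.757) [heading=225, draw]
RT 90: heading 225 -> 135
LT 270: heading 135 -> 45
LT 270: heading 45 -> 315
FD 16: (-11.899,-0.757) -> (-0.586,-12.071) [heading=315, draw]
RT 270: heading 315 -> 45
BK 8: (-0.586,-12.071) -> (-6.243,-17.728) [heading=45, draw]
LT 90: heading 45 -> 135
Final: pos=(-6.243,-17.728), heading=135, 4 segment(s) drawn

Start position: (-2, -5)
Final position: (-6.243, -17.728)
Distance = 13.416; >= 1e-6 -> NOT closed

Answer: no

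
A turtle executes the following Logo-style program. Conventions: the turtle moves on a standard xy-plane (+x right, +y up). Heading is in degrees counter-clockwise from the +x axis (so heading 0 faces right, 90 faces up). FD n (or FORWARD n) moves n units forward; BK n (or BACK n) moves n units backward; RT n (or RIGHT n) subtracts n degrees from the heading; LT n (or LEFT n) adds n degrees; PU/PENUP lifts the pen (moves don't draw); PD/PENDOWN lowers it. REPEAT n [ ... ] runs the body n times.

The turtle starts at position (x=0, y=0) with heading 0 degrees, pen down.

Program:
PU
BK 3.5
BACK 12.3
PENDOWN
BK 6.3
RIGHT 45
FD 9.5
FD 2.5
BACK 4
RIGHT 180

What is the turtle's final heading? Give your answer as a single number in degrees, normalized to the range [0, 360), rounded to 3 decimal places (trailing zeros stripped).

Answer: 135

Derivation:
Executing turtle program step by step:
Start: pos=(0,0), heading=0, pen down
PU: pen up
BK 3.5: (0,0) -> (-3.5,0) [heading=0, move]
BK 12.3: (-3.5,0) -> (-15.8,0) [heading=0, move]
PD: pen down
BK 6.3: (-15.8,0) -> (-22.1,0) [heading=0, draw]
RT 45: heading 0 -> 315
FD 9.5: (-22.1,0) -> (-15.382,-6.718) [heading=315, draw]
FD 2.5: (-15.382,-6.718) -> (-13.615,-8.485) [heading=315, draw]
BK 4: (-13.615,-8.485) -> (-16.443,-5.657) [heading=315, draw]
RT 180: heading 315 -> 135
Final: pos=(-16.443,-5.657), heading=135, 4 segment(s) drawn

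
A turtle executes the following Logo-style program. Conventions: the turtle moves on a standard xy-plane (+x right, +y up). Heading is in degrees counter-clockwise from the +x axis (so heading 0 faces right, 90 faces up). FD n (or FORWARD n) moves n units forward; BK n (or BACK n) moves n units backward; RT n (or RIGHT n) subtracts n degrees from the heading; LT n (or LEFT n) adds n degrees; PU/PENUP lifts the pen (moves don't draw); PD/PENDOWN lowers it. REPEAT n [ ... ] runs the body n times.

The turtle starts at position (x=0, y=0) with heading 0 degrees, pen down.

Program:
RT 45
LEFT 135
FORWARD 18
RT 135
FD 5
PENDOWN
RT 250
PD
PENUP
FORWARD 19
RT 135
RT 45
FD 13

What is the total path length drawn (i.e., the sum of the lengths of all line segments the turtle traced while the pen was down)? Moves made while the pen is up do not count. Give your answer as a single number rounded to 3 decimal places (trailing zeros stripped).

Answer: 23

Derivation:
Executing turtle program step by step:
Start: pos=(0,0), heading=0, pen down
RT 45: heading 0 -> 315
LT 135: heading 315 -> 90
FD 18: (0,0) -> (0,18) [heading=90, draw]
RT 135: heading 90 -> 315
FD 5: (0,18) -> (3.536,14.464) [heading=315, draw]
PD: pen down
RT 250: heading 315 -> 65
PD: pen down
PU: pen up
FD 19: (3.536,14.464) -> (11.565,31.684) [heading=65, move]
RT 135: heading 65 -> 290
RT 45: heading 290 -> 245
FD 13: (11.565,31.684) -> (6.071,19.902) [heading=245, move]
Final: pos=(6.071,19.902), heading=245, 2 segment(s) drawn

Segment lengths:
  seg 1: (0,0) -> (0,18), length = 18
  seg 2: (0,18) -> (3.536,14.464), length = 5
Total = 23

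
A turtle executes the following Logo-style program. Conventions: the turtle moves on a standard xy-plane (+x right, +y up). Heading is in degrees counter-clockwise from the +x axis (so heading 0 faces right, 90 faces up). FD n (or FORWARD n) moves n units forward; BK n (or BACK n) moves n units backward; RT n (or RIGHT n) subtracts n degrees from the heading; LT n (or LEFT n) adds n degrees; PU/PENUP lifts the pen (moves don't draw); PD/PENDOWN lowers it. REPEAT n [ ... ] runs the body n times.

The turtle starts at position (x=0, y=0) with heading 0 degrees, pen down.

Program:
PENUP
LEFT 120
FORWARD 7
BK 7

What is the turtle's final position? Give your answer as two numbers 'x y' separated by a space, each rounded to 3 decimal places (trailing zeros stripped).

Executing turtle program step by step:
Start: pos=(0,0), heading=0, pen down
PU: pen up
LT 120: heading 0 -> 120
FD 7: (0,0) -> (-3.5,6.062) [heading=120, move]
BK 7: (-3.5,6.062) -> (0,0) [heading=120, move]
Final: pos=(0,0), heading=120, 0 segment(s) drawn

Answer: 0 0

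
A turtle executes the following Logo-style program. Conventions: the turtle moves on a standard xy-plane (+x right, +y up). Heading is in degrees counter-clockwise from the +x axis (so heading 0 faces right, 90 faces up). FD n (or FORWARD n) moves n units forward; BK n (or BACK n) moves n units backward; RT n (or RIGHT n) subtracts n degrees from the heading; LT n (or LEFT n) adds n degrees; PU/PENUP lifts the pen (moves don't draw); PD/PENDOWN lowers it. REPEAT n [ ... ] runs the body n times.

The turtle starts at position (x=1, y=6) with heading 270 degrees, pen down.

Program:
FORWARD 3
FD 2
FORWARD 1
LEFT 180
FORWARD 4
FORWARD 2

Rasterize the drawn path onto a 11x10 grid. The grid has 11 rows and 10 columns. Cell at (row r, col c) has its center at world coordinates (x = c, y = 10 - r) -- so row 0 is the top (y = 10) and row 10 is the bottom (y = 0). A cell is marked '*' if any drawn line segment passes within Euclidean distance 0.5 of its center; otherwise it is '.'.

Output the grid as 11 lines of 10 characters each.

Answer: ..........
..........
..........
..........
.*........
.*........
.*........
.*........
.*........
.*........
.*........

Derivation:
Segment 0: (1,6) -> (1,3)
Segment 1: (1,3) -> (1,1)
Segment 2: (1,1) -> (1,0)
Segment 3: (1,0) -> (1,4)
Segment 4: (1,4) -> (1,6)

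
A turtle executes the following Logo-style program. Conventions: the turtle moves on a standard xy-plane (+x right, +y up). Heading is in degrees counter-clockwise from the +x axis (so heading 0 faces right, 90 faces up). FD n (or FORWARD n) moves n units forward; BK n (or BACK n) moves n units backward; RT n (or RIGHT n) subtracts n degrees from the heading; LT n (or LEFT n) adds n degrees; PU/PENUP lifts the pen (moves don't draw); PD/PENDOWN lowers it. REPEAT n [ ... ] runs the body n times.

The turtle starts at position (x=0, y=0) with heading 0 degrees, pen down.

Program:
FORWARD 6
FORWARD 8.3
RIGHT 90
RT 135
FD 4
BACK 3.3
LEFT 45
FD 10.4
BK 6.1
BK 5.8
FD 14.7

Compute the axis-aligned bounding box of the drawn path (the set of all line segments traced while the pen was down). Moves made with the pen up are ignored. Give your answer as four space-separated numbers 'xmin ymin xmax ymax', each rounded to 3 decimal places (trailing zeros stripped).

Answer: 0 0 15.305 2.828

Derivation:
Executing turtle program step by step:
Start: pos=(0,0), heading=0, pen down
FD 6: (0,0) -> (6,0) [heading=0, draw]
FD 8.3: (6,0) -> (14.3,0) [heading=0, draw]
RT 90: heading 0 -> 270
RT 135: heading 270 -> 135
FD 4: (14.3,0) -> (11.472,2.828) [heading=135, draw]
BK 3.3: (11.472,2.828) -> (13.805,0.495) [heading=135, draw]
LT 45: heading 135 -> 180
FD 10.4: (13.805,0.495) -> (3.405,0.495) [heading=180, draw]
BK 6.1: (3.405,0.495) -> (9.505,0.495) [heading=180, draw]
BK 5.8: (9.505,0.495) -> (15.305,0.495) [heading=180, draw]
FD 14.7: (15.305,0.495) -> (0.605,0.495) [heading=180, draw]
Final: pos=(0.605,0.495), heading=180, 8 segment(s) drawn

Segment endpoints: x in {0, 0.605, 3.405, 6, 9.505, 11.472, 13.805, 14.3, 15.305}, y in {0, 0.495, 0.495, 0.495, 0.495, 0.495, 2.828}
xmin=0, ymin=0, xmax=15.305, ymax=2.828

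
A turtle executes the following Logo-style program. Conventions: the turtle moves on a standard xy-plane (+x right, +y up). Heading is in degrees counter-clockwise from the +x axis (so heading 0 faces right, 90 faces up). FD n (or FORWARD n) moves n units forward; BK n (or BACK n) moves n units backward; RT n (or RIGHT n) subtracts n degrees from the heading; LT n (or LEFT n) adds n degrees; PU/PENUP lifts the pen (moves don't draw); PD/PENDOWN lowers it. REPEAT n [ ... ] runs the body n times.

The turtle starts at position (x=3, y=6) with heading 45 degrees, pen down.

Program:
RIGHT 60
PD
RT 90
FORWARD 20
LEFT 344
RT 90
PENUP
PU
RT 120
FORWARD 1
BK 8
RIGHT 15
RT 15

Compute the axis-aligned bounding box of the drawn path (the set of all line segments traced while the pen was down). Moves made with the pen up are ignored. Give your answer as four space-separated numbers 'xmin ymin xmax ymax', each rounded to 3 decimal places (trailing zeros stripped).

Executing turtle program step by step:
Start: pos=(3,6), heading=45, pen down
RT 60: heading 45 -> 345
PD: pen down
RT 90: heading 345 -> 255
FD 20: (3,6) -> (-2.176,-13.319) [heading=255, draw]
LT 344: heading 255 -> 239
RT 90: heading 239 -> 149
PU: pen up
PU: pen up
RT 120: heading 149 -> 29
FD 1: (-2.176,-13.319) -> (-1.302,-12.834) [heading=29, move]
BK 8: (-1.302,-12.834) -> (-8.299,-16.712) [heading=29, move]
RT 15: heading 29 -> 14
RT 15: heading 14 -> 359
Final: pos=(-8.299,-16.712), heading=359, 1 segment(s) drawn

Segment endpoints: x in {-2.176, 3}, y in {-13.319, 6}
xmin=-2.176, ymin=-13.319, xmax=3, ymax=6

Answer: -2.176 -13.319 3 6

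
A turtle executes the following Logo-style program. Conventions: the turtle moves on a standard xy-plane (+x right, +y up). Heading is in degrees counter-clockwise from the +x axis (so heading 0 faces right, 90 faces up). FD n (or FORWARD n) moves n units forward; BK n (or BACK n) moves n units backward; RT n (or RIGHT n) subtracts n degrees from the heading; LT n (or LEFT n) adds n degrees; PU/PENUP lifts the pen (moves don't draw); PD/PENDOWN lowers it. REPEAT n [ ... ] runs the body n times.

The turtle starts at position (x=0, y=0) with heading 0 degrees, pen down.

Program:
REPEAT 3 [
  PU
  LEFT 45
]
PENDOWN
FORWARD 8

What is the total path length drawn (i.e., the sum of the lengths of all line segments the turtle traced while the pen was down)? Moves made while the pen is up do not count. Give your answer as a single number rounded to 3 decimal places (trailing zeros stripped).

Answer: 8

Derivation:
Executing turtle program step by step:
Start: pos=(0,0), heading=0, pen down
REPEAT 3 [
  -- iteration 1/3 --
  PU: pen up
  LT 45: heading 0 -> 45
  -- iteration 2/3 --
  PU: pen up
  LT 45: heading 45 -> 90
  -- iteration 3/3 --
  PU: pen up
  LT 45: heading 90 -> 135
]
PD: pen down
FD 8: (0,0) -> (-5.657,5.657) [heading=135, draw]
Final: pos=(-5.657,5.657), heading=135, 1 segment(s) drawn

Segment lengths:
  seg 1: (0,0) -> (-5.657,5.657), length = 8
Total = 8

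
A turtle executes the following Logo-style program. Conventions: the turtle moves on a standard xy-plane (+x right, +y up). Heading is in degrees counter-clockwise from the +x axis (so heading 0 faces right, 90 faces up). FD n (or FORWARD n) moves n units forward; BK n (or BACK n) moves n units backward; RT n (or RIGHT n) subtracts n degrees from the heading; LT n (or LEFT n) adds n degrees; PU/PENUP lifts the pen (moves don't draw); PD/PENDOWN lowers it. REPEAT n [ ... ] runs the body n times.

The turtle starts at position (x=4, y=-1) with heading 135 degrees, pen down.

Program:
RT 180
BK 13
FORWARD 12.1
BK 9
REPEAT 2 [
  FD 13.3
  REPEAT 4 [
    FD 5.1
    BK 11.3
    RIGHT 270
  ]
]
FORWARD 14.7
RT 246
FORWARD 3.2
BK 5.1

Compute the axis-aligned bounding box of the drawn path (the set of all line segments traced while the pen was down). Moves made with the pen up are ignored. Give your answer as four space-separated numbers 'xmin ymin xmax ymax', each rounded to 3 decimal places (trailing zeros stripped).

Answer: -5.97 -24.977 27.35 8.192

Derivation:
Executing turtle program step by step:
Start: pos=(4,-1), heading=135, pen down
RT 180: heading 135 -> 315
BK 13: (4,-1) -> (-5.192,8.192) [heading=315, draw]
FD 12.1: (-5.192,8.192) -> (3.364,-0.364) [heading=315, draw]
BK 9: (3.364,-0.364) -> (-3,6) [heading=315, draw]
REPEAT 2 [
  -- iteration 1/2 --
  FD 13.3: (-3,6) -> (6.404,-3.404) [heading=315, draw]
  REPEAT 4 [
    -- iteration 1/4 --
    FD 5.1: (6.404,-3.404) -> (10.01,-7.01) [heading=315, draw]
    BK 11.3: (10.01,-7.01) -> (2.02,0.98) [heading=315, draw]
    RT 270: heading 315 -> 45
    -- iteration 2/4 --
    FD 5.1: (2.02,0.98) -> (5.626,4.586) [heading=45, draw]
    BK 11.3: (5.626,4.586) -> (-2.364,-3.404) [heading=45, draw]
    RT 270: heading 45 -> 135
    -- iteration 3/4 --
    FD 5.1: (-2.364,-3.404) -> (-5.97,0.202) [heading=135, draw]
    BK 11.3: (-5.97,0.202) -> (2.02,-7.788) [heading=135, draw]
    RT 270: heading 135 -> 225
    -- iteration 4/4 --
    FD 5.1: (2.02,-7.788) -> (-1.586,-11.394) [heading=225, draw]
    BK 11.3: (-1.586,-11.394) -> (6.404,-3.404) [heading=225, draw]
    RT 270: heading 225 -> 315
  ]
  -- iteration 2/2 --
  FD 13.3: (6.404,-3.404) -> (15.809,-12.809) [heading=315, draw]
  REPEAT 4 [
    -- iteration 1/4 --
    FD 5.1: (15.809,-12.809) -> (19.415,-16.415) [heading=315, draw]
    BK 11.3: (19.415,-16.415) -> (11.425,-8.425) [heading=315, draw]
    RT 270: heading 315 -> 45
    -- iteration 2/4 --
    FD 5.1: (11.425,-8.425) -> (15.031,-4.818) [heading=45, draw]
    BK 11.3: (15.031,-4.818) -> (7.041,-12.809) [heading=45, draw]
    RT 270: heading 45 -> 135
    -- iteration 3/4 --
    FD 5.1: (7.041,-12.809) -> (3.434,-9.202) [heading=135, draw]
    BK 11.3: (3.434,-9.202) -> (11.425,-17.193) [heading=135, draw]
    RT 270: heading 135 -> 225
    -- iteration 4/4 --
    FD 5.1: (11.425,-17.193) -> (7.818,-20.799) [heading=225, draw]
    BK 11.3: (7.818,-20.799) -> (15.809,-12.809) [heading=225, draw]
    RT 270: heading 225 -> 315
  ]
]
FD 14.7: (15.809,-12.809) -> (26.203,-23.203) [heading=315, draw]
RT 246: heading 315 -> 69
FD 3.2: (26.203,-23.203) -> (27.35,-20.216) [heading=69, draw]
BK 5.1: (27.35,-20.216) -> (25.522,-24.977) [heading=69, draw]
Final: pos=(25.522,-24.977), heading=69, 24 segment(s) drawn

Segment endpoints: x in {-5.97, -5.192, -3, -2.364, -1.586, 2.02, 2.02, 3.364, 3.434, 4, 5.626, 6.404, 6.404, 7.041, 7.818, 10.01, 11.425, 11.425, 15.031, 15.809, 19.415, 25.522, 26.203, 27.35}, y in {-24.977, -23.203, -20.799, -20.216, -17.193, -16.415, -12.809, -12.809, -12.809, -11.394, -9.202, -8.425, -7.788, -7.01, -4.818, -3.404, -3.404, -3.404, -1, -0.364, 0.202, 0.98, 4.586, 6, 8.192}
xmin=-5.97, ymin=-24.977, xmax=27.35, ymax=8.192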